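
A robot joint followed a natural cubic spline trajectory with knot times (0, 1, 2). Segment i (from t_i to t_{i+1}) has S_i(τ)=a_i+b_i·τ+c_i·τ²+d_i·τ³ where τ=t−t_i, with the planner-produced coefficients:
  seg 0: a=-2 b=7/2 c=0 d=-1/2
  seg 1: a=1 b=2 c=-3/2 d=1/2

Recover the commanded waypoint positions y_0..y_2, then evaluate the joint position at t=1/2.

y_0 = S_0(0) = a_0 = -2
y_1 = S_1(0) = a_1 = 1
y_2 = S_1(1) = 2
t_q=1/2 is in segment 0 (τ=1/2); S_0(τ)=-5/16

y_0=-2 y_1=1 y_2=2
S(1/2) = -5/16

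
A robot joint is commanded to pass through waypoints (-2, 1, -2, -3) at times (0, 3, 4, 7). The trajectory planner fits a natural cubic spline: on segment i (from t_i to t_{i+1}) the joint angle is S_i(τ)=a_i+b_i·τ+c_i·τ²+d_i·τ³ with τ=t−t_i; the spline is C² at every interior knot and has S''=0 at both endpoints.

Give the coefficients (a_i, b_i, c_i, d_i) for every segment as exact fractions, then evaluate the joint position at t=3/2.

  seg 0: a=-2 b=167/63 c=0 d=-104/567
  seg 1: a=1 b=-145/63 c=-104/63 d=20/21
  seg 2: a=-2 b=-173/63 c=76/63 d=-76/567
S(3/2) = 19/14

Δ: Δ0=1, Δ1=-3, Δ2=-1/3
row 1: diag=8, rhs=-24; c'=1/8, d'=-3
row 2: denom=8−1·1/8=63/8; d'=(16−1·-3)/(63/8)=152/63
back: M2=152/63
back: M1=-3−1/8·152/63=-208/63
M: M0=0, M1=-208/63, M2=152/63, M3=0
seg 0: a=-2, c=M0/2=0, d=(M1−M0)/(6·3)=-104/567, b=Δ0−h0·(2M0+M1)/6=167/63
seg 1: a=1, c=M1/2=-104/63, d=(M2−M1)/(6·1)=20/21, b=Δ1−h1·(2M1+M2)/6=-145/63
seg 2: a=-2, c=M2/2=76/63, d=(M3−M2)/(6·3)=-76/567, b=Δ2−h2·(2M2+M3)/6=-173/63
t_q=3/2 → seg 0, τ=3/2; S=-2+167/63·τ+0·τ²+-104/567·τ³=19/14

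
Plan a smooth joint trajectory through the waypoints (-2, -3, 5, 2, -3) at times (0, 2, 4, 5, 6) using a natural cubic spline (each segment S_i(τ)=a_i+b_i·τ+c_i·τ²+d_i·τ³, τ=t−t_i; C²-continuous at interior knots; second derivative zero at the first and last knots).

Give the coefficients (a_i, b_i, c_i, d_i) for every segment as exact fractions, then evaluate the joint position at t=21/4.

Δ: Δ0=-1/2, Δ1=4, Δ2=-3, Δ3=-5
row 1: diag=8, rhs=27; c'=1/4, d'=27/8
row 2: denom=6−2·1/4=11/2; d'=(-42−2·27/8)/(11/2)=-195/22
row 3: denom=4−1·2/11=42/11; d'=(-12−1·-195/22)/(42/11)=-23/28
back: M3=-23/28
back: M2=-195/22−2/11·-23/28=-61/7
back: M1=27/8−1/4·-61/7=311/56
M: M0=0, M1=311/56, M2=-61/7, M3=-23/28, M4=0
seg 0: a=-2, c=M0/2=0, d=(M1−M0)/(6·2)=311/672, b=Δ0−h0·(2M0+M1)/6=-395/168
seg 1: a=-3, c=M1/2=311/112, d=(M2−M1)/(6·2)=-799/672, b=Δ1−h1·(2M1+M2)/6=269/84
seg 2: a=5, c=M2/2=-61/14, d=(M3−M2)/(6·1)=221/168, b=Δ2−h2·(2M2+M3)/6=1/24
seg 3: a=2, c=M3/2=-23/56, d=(M4−M3)/(6·1)=23/168, b=Δ3−h3·(2M3+M4)/6=-397/84
t_q=21/4 → seg 3, τ=1/4; S=2+-397/84·τ+-23/56·τ²+23/168·τ³=407/512

  seg 0: a=-2 b=-395/168 c=0 d=311/672
  seg 1: a=-3 b=269/84 c=311/112 d=-799/672
  seg 2: a=5 b=1/24 c=-61/14 d=221/168
  seg 3: a=2 b=-397/84 c=-23/56 d=23/168
S(21/4) = 407/512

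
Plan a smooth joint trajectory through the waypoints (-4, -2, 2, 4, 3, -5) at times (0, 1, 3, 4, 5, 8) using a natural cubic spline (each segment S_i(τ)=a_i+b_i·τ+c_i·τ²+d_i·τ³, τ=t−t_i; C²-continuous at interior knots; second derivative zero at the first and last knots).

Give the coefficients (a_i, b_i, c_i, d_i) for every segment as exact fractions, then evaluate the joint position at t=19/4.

Δ: Δ0=2, Δ1=2, Δ2=2, Δ3=-1, Δ4=-8/3
row 1: diag=6, rhs=0; c'=1/3, d'=0
row 2: denom=6−2·1/3=16/3; d'=(0−2·0)/(16/3)=0
row 3: denom=4−1·3/16=61/16; d'=(-18−1·0)/(61/16)=-288/61
row 4: denom=8−1·16/61=472/61; d'=(-10−1·-288/61)/(472/61)=-161/236
back: M4=-161/236
back: M3=-288/61−16/61·-161/236=-268/59
back: M2=0−3/16·-268/59=201/236
back: M1=0−1/3·201/236=-67/236
M: M0=0, M1=-67/236, M2=201/236, M3=-268/59, M4=-161/236, M5=0
seg 0: a=-4, c=M0/2=0, d=(M1−M0)/(6·1)=-67/1416, b=Δ0−h0·(2M0+M1)/6=2899/1416
seg 1: a=-2, c=M1/2=-67/472, d=(M2−M1)/(6·2)=67/708, b=Δ1−h1·(2M1+M2)/6=1349/708
seg 2: a=2, c=M2/2=201/472, d=(M3−M2)/(6·1)=-1273/1416, b=Δ2−h2·(2M2+M3)/6=1751/708
seg 3: a=4, c=M3/2=-134/59, d=(M4−M3)/(6·1)=911/1416, b=Δ3−h3·(2M3+M4)/6=889/1416
seg 4: a=3, c=M4/2=-161/472, d=(M5−M4)/(6·3)=161/4248, b=Δ4−h4·(2M4+M5)/6=-1405/708
t_q=19/4 → seg 3, τ=3/4; S=4+889/1416·τ+-134/59·τ²+911/1416·τ³=104663/30208

  seg 0: a=-4 b=2899/1416 c=0 d=-67/1416
  seg 1: a=-2 b=1349/708 c=-67/472 d=67/708
  seg 2: a=2 b=1751/708 c=201/472 d=-1273/1416
  seg 3: a=4 b=889/1416 c=-134/59 d=911/1416
  seg 4: a=3 b=-1405/708 c=-161/472 d=161/4248
S(19/4) = 104663/30208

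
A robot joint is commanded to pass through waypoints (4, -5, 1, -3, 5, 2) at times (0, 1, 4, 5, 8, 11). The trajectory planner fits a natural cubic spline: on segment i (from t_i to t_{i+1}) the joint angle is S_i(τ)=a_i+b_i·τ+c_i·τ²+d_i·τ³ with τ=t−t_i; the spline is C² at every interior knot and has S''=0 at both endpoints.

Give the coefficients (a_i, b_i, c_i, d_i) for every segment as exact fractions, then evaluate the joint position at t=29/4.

Δ: Δ0=-9, Δ1=2, Δ2=-4, Δ3=8/3, Δ4=-1
row 1: diag=8, rhs=66; c'=3/8, d'=33/4
row 2: denom=8−3·3/8=55/8; d'=(-36−3·33/4)/(55/8)=-486/55
row 3: denom=8−1·8/55=432/55; d'=(40−1·-486/55)/(432/55)=1343/216
row 4: denom=12−3·55/144=521/48; d'=(-22−3·1343/216)/(521/48)=-5854/1563
back: M4=-5854/1563
back: M3=1343/216−55/144·-5854/1563=11954/1563
back: M2=-486/55−8/55·11954/1563=-15550/1563
back: M1=33/4−3/8·-15550/1563=6242/521
M: M0=0, M1=6242/521, M2=-15550/1563, M3=11954/1563, M4=-5854/1563, M5=0
seg 0: a=4, c=M0/2=0, d=(M1−M0)/(6·1)=3121/1563, b=Δ0−h0·(2M0+M1)/6=-17188/1563
seg 1: a=-5, c=M1/2=3121/521, d=(M2−M1)/(6·3)=-17138/14067, b=Δ1−h1·(2M1+M2)/6=-7825/1563
seg 2: a=1, c=M2/2=-7775/1563, d=(M3−M2)/(6·1)=1528/521, b=Δ2−h2·(2M2+M3)/6=-3061/1563
seg 3: a=-3, c=M3/2=5977/1563, d=(M4−M3)/(6·3)=-2968/4689, b=Δ3−h3·(2M3+M4)/6=-4859/1563
seg 4: a=5, c=M4/2=-2927/1563, d=(M5−M4)/(6·3)=2927/14067, b=Δ4−h4·(2M4+M5)/6=4291/1563
t_q=29/4 → seg 3, τ=9/4; S=-3+-4859/1563·τ+5977/1563·τ²+-2968/4689·τ³=17961/8336

  seg 0: a=4 b=-17188/1563 c=0 d=3121/1563
  seg 1: a=-5 b=-7825/1563 c=3121/521 d=-17138/14067
  seg 2: a=1 b=-3061/1563 c=-7775/1563 d=1528/521
  seg 3: a=-3 b=-4859/1563 c=5977/1563 d=-2968/4689
  seg 4: a=5 b=4291/1563 c=-2927/1563 d=2927/14067
S(29/4) = 17961/8336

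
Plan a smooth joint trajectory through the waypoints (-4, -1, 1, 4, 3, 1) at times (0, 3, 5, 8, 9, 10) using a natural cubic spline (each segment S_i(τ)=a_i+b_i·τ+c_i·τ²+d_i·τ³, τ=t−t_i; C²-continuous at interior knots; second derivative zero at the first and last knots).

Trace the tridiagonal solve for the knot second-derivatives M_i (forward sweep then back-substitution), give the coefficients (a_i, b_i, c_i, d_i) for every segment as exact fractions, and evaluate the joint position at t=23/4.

  seg 0: a=-4 b=457/436 c=0 d=-7/1308
  seg 1: a=-1 b=197/218 c=-21/436 d=21/436
  seg 2: a=1 b=281/218 c=105/436 d=-49/436
  seg 3: a=4 b=-131/436 c=-84/109 d=31/436
  seg 4: a=3 b=-355/218 c=-243/436 d=81/436
S(23/4) = 57337/27904

Δ: Δ0=1, Δ1=1, Δ2=1, Δ3=-1, Δ4=-2
row 1: diag=10, rhs=0; c'=1/5, d'=0
row 2: denom=10−2·1/5=48/5; d'=(0−2·0)/(48/5)=0
row 3: denom=8−3·5/16=113/16; d'=(-12−3·0)/(113/16)=-192/113
row 4: denom=4−1·16/113=436/113; d'=(-6−1·-192/113)/(436/113)=-243/218
back: M4=-243/218
back: M3=-192/113−16/113·-243/218=-168/109
back: M2=0−5/16·-168/109=105/218
back: M1=0−1/5·105/218=-21/218
M: M0=0, M1=-21/218, M2=105/218, M3=-168/109, M4=-243/218, M5=0
seg 0: a=-4, c=M0/2=0, d=(M1−M0)/(6·3)=-7/1308, b=Δ0−h0·(2M0+M1)/6=457/436
seg 1: a=-1, c=M1/2=-21/436, d=(M2−M1)/(6·2)=21/436, b=Δ1−h1·(2M1+M2)/6=197/218
seg 2: a=1, c=M2/2=105/436, d=(M3−M2)/(6·3)=-49/436, b=Δ2−h2·(2M2+M3)/6=281/218
seg 3: a=4, c=M3/2=-84/109, d=(M4−M3)/(6·1)=31/436, b=Δ3−h3·(2M3+M4)/6=-131/436
seg 4: a=3, c=M4/2=-243/436, d=(M5−M4)/(6·1)=81/436, b=Δ4−h4·(2M4+M5)/6=-355/218
t_q=23/4 → seg 2, τ=3/4; S=1+281/218·τ+105/436·τ²+-49/436·τ³=57337/27904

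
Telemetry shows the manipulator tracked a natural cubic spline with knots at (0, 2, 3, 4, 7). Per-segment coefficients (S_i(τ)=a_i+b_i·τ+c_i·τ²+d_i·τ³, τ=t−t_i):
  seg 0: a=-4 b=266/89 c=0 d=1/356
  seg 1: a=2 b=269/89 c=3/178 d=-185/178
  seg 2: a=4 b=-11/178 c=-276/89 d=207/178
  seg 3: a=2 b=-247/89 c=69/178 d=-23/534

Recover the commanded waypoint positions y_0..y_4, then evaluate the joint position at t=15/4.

y_0 = S_0(0) = a_0 = -4
y_1 = S_1(0) = a_1 = 2
y_2 = S_2(0) = a_2 = 4
y_3 = S_3(0) = a_3 = 2
y_4 = S_3(3) = -4
t_q=15/4 is in segment 2 (τ=3/4); S_2(τ)=30757/11392

y_0=-4 y_1=2 y_2=4 y_3=2 y_4=-4
S(15/4) = 30757/11392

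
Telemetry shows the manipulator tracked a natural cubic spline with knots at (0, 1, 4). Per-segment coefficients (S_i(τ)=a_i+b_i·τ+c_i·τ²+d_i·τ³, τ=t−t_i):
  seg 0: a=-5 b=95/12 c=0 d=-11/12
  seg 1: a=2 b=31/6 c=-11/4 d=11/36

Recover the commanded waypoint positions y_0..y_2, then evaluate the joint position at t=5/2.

y_0 = S_0(0) = a_0 = -5
y_1 = S_1(0) = a_1 = 2
y_2 = S_1(3) = 1
t_q=5/2 is in segment 1 (τ=3/2); S_1(τ)=147/32

y_0=-5 y_1=2 y_2=1
S(5/2) = 147/32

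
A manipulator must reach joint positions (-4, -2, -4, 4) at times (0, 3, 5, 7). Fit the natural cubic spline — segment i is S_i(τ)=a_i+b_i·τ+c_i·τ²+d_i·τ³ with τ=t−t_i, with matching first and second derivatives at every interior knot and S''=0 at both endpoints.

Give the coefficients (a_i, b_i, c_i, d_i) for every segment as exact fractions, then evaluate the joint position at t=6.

Δ: Δ0=2/3, Δ1=-1, Δ2=4
row 1: diag=10, rhs=-10; c'=1/5, d'=-1
row 2: denom=8−2·1/5=38/5; d'=(30−2·-1)/(38/5)=80/19
back: M2=80/19
back: M1=-1−1/5·80/19=-35/19
M: M0=0, M1=-35/19, M2=80/19, M3=0
seg 0: a=-4, c=M0/2=0, d=(M1−M0)/(6·3)=-35/342, b=Δ0−h0·(2M0+M1)/6=181/114
seg 1: a=-2, c=M1/2=-35/38, d=(M2−M1)/(6·2)=115/228, b=Δ1−h1·(2M1+M2)/6=-67/57
seg 2: a=-4, c=M2/2=40/19, d=(M3−M2)/(6·2)=-20/57, b=Δ2−h2·(2M2+M3)/6=68/57
t_q=6 → seg 2, τ=1; S=-4+68/57·τ+40/19·τ²+-20/57·τ³=-20/19

  seg 0: a=-4 b=181/114 c=0 d=-35/342
  seg 1: a=-2 b=-67/57 c=-35/38 d=115/228
  seg 2: a=-4 b=68/57 c=40/19 d=-20/57
S(6) = -20/19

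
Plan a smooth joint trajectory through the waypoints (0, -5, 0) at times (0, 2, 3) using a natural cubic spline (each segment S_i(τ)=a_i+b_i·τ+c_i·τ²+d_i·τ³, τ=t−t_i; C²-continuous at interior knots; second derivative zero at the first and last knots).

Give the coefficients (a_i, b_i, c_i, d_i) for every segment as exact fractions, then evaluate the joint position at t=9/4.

Δ: Δ0=-5/2, Δ1=5
row 1: diag=6, rhs=45; c'=1/6, d'=15/2
back: M1=15/2
M: M0=0, M1=15/2, M2=0
seg 0: a=0, c=M0/2=0, d=(M1−M0)/(6·2)=5/8, b=Δ0−h0·(2M0+M1)/6=-5
seg 1: a=-5, c=M1/2=15/4, d=(M2−M1)/(6·1)=-5/4, b=Δ1−h1·(2M1+M2)/6=5/2
t_q=9/4 → seg 1, τ=1/4; S=-5+5/2·τ+15/4·τ²+-5/4·τ³=-1065/256

  seg 0: a=0 b=-5 c=0 d=5/8
  seg 1: a=-5 b=5/2 c=15/4 d=-5/4
S(9/4) = -1065/256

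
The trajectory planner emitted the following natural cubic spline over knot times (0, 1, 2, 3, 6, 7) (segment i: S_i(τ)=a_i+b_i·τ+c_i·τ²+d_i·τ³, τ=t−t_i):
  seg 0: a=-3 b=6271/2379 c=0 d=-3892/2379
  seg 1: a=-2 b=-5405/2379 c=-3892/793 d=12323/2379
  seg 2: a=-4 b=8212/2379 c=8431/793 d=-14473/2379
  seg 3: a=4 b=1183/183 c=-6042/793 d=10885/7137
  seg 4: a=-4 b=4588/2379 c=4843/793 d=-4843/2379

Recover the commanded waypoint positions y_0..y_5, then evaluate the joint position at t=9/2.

y_0 = S_0(0) = a_0 = -3
y_1 = S_1(0) = a_1 = -2
y_2 = S_2(0) = a_2 = -4
y_3 = S_3(0) = a_3 = 4
y_4 = S_4(0) = a_4 = -4
y_5 = S_4(1) = 2
t_q=9/2 is in segment 3 (τ=3/2); S_3(τ)=10791/6344

y_0=-3 y_1=-2 y_2=-4 y_3=4 y_4=-4 y_5=2
S(9/2) = 10791/6344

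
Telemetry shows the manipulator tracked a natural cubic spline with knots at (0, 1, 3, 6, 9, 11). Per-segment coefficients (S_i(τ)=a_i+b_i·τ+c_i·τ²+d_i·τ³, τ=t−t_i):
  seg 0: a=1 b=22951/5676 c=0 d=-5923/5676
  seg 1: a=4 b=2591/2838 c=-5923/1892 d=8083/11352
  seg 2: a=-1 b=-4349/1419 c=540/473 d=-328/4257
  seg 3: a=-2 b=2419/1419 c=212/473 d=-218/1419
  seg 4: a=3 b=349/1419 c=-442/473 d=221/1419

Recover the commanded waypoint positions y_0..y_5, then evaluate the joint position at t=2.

y_0 = S_0(0) = a_0 = 1
y_1 = S_1(0) = a_1 = 4
y_2 = S_2(0) = a_2 = -1
y_3 = S_3(0) = a_3 = -2
y_4 = S_4(0) = a_4 = 3
y_5 = S_4(2) = 1
t_q=2 is in segment 1 (τ=1); S_1(τ)=9439/3784

y_0=1 y_1=4 y_2=-1 y_3=-2 y_4=3 y_5=1
S(2) = 9439/3784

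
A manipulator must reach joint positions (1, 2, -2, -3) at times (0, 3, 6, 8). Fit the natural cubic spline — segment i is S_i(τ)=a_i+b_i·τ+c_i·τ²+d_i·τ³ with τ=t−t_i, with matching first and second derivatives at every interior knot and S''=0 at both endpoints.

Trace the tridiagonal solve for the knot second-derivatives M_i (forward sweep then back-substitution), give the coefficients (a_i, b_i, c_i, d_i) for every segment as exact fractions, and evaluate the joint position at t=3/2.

Δ: Δ0=1/3, Δ1=-4/3, Δ2=-1/2
row 1: diag=12, rhs=-10; c'=1/4, d'=-5/6
row 2: denom=10−3·1/4=37/4; d'=(5−3·-5/6)/(37/4)=30/37
back: M2=30/37
back: M1=-5/6−1/4·30/37=-115/111
M: M0=0, M1=-115/111, M2=30/37, M3=0
seg 0: a=1, c=M0/2=0, d=(M1−M0)/(6·3)=-115/1998, b=Δ0−h0·(2M0+M1)/6=63/74
seg 1: a=2, c=M1/2=-115/222, d=(M2−M1)/(6·3)=205/1998, b=Δ1−h1·(2M1+M2)/6=-26/37
seg 2: a=-2, c=M2/2=15/37, d=(M3−M2)/(6·2)=-5/74, b=Δ2−h2·(2M2+M3)/6=-77/74
t_q=3/2 → seg 0, τ=3/2; S=1+63/74·τ+0·τ²+-115/1998·τ³=1233/592

  seg 0: a=1 b=63/74 c=0 d=-115/1998
  seg 1: a=2 b=-26/37 c=-115/222 d=205/1998
  seg 2: a=-2 b=-77/74 c=15/37 d=-5/74
S(3/2) = 1233/592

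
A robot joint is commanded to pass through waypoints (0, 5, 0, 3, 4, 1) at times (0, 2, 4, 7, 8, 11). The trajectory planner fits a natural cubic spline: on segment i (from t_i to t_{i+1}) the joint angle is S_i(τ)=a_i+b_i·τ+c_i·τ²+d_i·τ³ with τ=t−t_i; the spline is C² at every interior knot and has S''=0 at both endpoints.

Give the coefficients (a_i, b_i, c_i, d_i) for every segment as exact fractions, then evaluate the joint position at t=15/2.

Δ: Δ0=5/2, Δ1=-5/2, Δ2=1, Δ3=1, Δ4=-1
row 1: diag=8, rhs=-30; c'=1/4, d'=-15/4
row 2: denom=10−2·1/4=19/2; d'=(21−2·-15/4)/(19/2)=3
row 3: denom=8−3·6/19=134/19; d'=(0−3·3)/(134/19)=-171/134
row 4: denom=8−1·19/134=1053/134; d'=(-12−1·-171/134)/(1053/134)=-479/351
back: M4=-479/351
back: M3=-171/134−19/134·-479/351=-380/351
back: M2=3−6/19·-380/351=391/117
back: M1=-15/4−1/4·391/117=-1073/234
M: M0=0, M1=-1073/234, M2=391/117, M3=-380/351, M4=-479/351, M5=0
seg 0: a=0, c=M0/2=0, d=(M1−M0)/(6·2)=-1073/2808, b=Δ0−h0·(2M0+M1)/6=1414/351
seg 1: a=5, c=M1/2=-1073/468, d=(M2−M1)/(6·2)=1855/2808, b=Δ1−h1·(2M1+M2)/6=-391/702
seg 2: a=0, c=M2/2=391/234, d=(M3−M2)/(6·3)=-1553/6318, b=Δ2−h2·(2M2+M3)/6=-632/351
seg 3: a=3, c=M3/2=-190/351, d=(M4−M3)/(6·1)=-11/234, b=Δ3−h3·(2M3+M4)/6=1115/702
seg 4: a=4, c=M4/2=-479/702, d=(M5−M4)/(6·3)=479/6318, b=Δ4−h4·(2M4+M5)/6=128/351
t_q=15/2 → seg 3, τ=1/2; S=3+1115/702·τ+-190/351·τ²+-11/234·τ³=20515/5616

  seg 0: a=0 b=1414/351 c=0 d=-1073/2808
  seg 1: a=5 b=-391/702 c=-1073/468 d=1855/2808
  seg 2: a=0 b=-632/351 c=391/234 d=-1553/6318
  seg 3: a=3 b=1115/702 c=-190/351 d=-11/234
  seg 4: a=4 b=128/351 c=-479/702 d=479/6318
S(15/2) = 20515/5616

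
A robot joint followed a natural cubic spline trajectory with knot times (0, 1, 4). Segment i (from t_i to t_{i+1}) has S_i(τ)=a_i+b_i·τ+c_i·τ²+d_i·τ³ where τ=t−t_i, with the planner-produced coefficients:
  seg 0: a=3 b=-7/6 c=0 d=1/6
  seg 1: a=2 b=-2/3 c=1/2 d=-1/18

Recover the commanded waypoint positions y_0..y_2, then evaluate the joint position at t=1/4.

y_0 = S_0(0) = a_0 = 3
y_1 = S_1(0) = a_1 = 2
y_2 = S_1(3) = 3
t_q=1/4 is in segment 0 (τ=1/4); S_0(τ)=347/128

y_0=3 y_1=2 y_2=3
S(1/4) = 347/128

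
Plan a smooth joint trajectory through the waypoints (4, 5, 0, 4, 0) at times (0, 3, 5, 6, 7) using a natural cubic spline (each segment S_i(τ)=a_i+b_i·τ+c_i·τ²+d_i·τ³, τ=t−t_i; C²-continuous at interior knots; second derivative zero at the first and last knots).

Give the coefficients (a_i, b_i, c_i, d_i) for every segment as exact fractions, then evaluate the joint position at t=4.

  seg 0: a=4 b=2825/1284 c=0 d=-799/3852
  seg 1: a=5 b=-2183/642 c=-799/428 d=2975/2568
  seg 2: a=0 b=974/321 c=544/107 d=-1322/321
  seg 3: a=4 b=272/321 c=-778/107 d=778/321
S(4) = 763/856

Δ: Δ0=1/3, Δ1=-5/2, Δ2=4, Δ3=-4
row 1: diag=10, rhs=-17; c'=1/5, d'=-17/10
row 2: denom=6−2·1/5=28/5; d'=(39−2·-17/10)/(28/5)=53/7
row 3: denom=4−1·5/28=107/28; d'=(-48−1·53/7)/(107/28)=-1556/107
back: M3=-1556/107
back: M2=53/7−5/28·-1556/107=1088/107
back: M1=-17/10−1/5·1088/107=-799/214
M: M0=0, M1=-799/214, M2=1088/107, M3=-1556/107, M4=0
seg 0: a=4, c=M0/2=0, d=(M1−M0)/(6·3)=-799/3852, b=Δ0−h0·(2M0+M1)/6=2825/1284
seg 1: a=5, c=M1/2=-799/428, d=(M2−M1)/(6·2)=2975/2568, b=Δ1−h1·(2M1+M2)/6=-2183/642
seg 2: a=0, c=M2/2=544/107, d=(M3−M2)/(6·1)=-1322/321, b=Δ2−h2·(2M2+M3)/6=974/321
seg 3: a=4, c=M3/2=-778/107, d=(M4−M3)/(6·1)=778/321, b=Δ3−h3·(2M3+M4)/6=272/321
t_q=4 → seg 1, τ=1; S=5+-2183/642·τ+-799/428·τ²+2975/2568·τ³=763/856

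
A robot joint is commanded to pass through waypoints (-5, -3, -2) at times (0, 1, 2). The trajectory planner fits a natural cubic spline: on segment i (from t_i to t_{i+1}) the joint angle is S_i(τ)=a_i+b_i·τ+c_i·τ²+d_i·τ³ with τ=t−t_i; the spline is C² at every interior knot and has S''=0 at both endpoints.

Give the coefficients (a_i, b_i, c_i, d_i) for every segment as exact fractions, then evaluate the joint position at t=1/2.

Δ: Δ0=2, Δ1=1
row 1: diag=4, rhs=-6; c'=1/4, d'=-3/2
back: M1=-3/2
M: M0=0, M1=-3/2, M2=0
seg 0: a=-5, c=M0/2=0, d=(M1−M0)/(6·1)=-1/4, b=Δ0−h0·(2M0+M1)/6=9/4
seg 1: a=-3, c=M1/2=-3/4, d=(M2−M1)/(6·1)=1/4, b=Δ1−h1·(2M1+M2)/6=3/2
t_q=1/2 → seg 0, τ=1/2; S=-5+9/4·τ+0·τ²+-1/4·τ³=-125/32

  seg 0: a=-5 b=9/4 c=0 d=-1/4
  seg 1: a=-3 b=3/2 c=-3/4 d=1/4
S(1/2) = -125/32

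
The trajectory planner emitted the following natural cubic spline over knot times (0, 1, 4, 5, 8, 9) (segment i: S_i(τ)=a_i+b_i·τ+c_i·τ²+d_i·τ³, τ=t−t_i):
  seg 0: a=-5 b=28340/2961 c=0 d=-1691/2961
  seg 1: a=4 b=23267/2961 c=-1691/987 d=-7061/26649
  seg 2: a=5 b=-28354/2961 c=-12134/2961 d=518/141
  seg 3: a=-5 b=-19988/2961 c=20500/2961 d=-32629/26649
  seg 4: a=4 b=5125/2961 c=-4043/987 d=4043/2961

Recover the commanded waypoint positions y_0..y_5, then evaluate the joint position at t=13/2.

y_0 = S_0(0) = a_0 = -5
y_1 = S_1(0) = a_1 = 4
y_2 = S_2(0) = a_2 = 5
y_3 = S_3(0) = a_3 = -5
y_4 = S_4(0) = a_4 = 4
y_5 = S_4(1) = 3
t_q=13/2 is in segment 3 (τ=3/2); S_3(τ)=-9687/2632

y_0=-5 y_1=4 y_2=5 y_3=-5 y_4=4 y_5=3
S(13/2) = -9687/2632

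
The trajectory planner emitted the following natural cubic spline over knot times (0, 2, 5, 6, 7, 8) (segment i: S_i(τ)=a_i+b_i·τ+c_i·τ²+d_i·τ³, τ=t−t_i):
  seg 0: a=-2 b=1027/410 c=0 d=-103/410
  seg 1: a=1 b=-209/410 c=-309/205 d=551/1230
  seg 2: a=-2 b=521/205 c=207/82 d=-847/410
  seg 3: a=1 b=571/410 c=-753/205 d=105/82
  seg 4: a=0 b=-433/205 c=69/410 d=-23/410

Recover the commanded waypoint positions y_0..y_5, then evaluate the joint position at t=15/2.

y_0=-2 y_1=1 y_2=-2 y_3=1 y_4=0 y_5=-2
S(15/2) = -3349/3280

y_0 = S_0(0) = a_0 = -2
y_1 = S_1(0) = a_1 = 1
y_2 = S_2(0) = a_2 = -2
y_3 = S_3(0) = a_3 = 1
y_4 = S_4(0) = a_4 = 0
y_5 = S_4(1) = -2
t_q=15/2 is in segment 4 (τ=1/2); S_4(τ)=-3349/3280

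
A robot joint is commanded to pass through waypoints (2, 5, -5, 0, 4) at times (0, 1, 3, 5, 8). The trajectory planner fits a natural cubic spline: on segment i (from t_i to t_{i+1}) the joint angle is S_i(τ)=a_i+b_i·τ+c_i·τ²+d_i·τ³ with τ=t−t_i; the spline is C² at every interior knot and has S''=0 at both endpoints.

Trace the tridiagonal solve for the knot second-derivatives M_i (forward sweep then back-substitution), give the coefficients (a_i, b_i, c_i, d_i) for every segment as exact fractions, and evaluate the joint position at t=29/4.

Δ: Δ0=3, Δ1=-5, Δ2=5/2, Δ3=4/3
row 1: diag=6, rhs=-48; c'=1/3, d'=-8
row 2: denom=8−2·1/3=22/3; d'=(45−2·-8)/(22/3)=183/22
row 3: denom=10−2·3/11=104/11; d'=(-7−2·183/22)/(104/11)=-5/2
back: M3=-5/2
back: M2=183/22−3/11·-5/2=9
back: M1=-8−1/3·9=-11
M: M0=0, M1=-11, M2=9, M3=-5/2, M4=0
seg 0: a=2, c=M0/2=0, d=(M1−M0)/(6·1)=-11/6, b=Δ0−h0·(2M0+M1)/6=29/6
seg 1: a=5, c=M1/2=-11/2, d=(M2−M1)/(6·2)=5/3, b=Δ1−h1·(2M1+M2)/6=-2/3
seg 2: a=-5, c=M2/2=9/2, d=(M3−M2)/(6·2)=-23/24, b=Δ2−h2·(2M2+M3)/6=-8/3
seg 3: a=0, c=M3/2=-5/4, d=(M4−M3)/(6·3)=5/36, b=Δ3−h3·(2M3+M4)/6=23/6
t_q=29/4 → seg 3, τ=9/4; S=0+23/6·τ+-5/4·τ²+5/36·τ³=993/256

  seg 0: a=2 b=29/6 c=0 d=-11/6
  seg 1: a=5 b=-2/3 c=-11/2 d=5/3
  seg 2: a=-5 b=-8/3 c=9/2 d=-23/24
  seg 3: a=0 b=23/6 c=-5/4 d=5/36
S(29/4) = 993/256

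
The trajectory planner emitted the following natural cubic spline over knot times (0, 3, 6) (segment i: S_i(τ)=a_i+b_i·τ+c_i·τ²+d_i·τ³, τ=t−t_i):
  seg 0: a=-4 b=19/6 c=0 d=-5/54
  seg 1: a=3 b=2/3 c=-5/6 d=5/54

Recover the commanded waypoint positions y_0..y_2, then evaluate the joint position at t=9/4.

y_0 = S_0(0) = a_0 = -4
y_1 = S_1(0) = a_1 = 3
y_2 = S_1(3) = 0
t_q=9/4 is in segment 0 (τ=9/4); S_0(τ)=265/128

y_0=-4 y_1=3 y_2=0
S(9/4) = 265/128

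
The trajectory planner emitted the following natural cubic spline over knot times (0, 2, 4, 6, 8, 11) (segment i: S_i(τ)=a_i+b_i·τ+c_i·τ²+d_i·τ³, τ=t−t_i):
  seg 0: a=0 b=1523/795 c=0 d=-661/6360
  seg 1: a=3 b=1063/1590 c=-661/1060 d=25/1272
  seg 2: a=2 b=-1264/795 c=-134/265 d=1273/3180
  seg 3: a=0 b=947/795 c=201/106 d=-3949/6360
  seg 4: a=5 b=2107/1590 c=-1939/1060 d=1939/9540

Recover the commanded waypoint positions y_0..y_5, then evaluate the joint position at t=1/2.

y_0 = S_0(0) = a_0 = 0
y_1 = S_1(0) = a_1 = 3
y_2 = S_2(0) = a_2 = 2
y_3 = S_3(0) = a_3 = 0
y_4 = S_4(0) = a_4 = 5
y_5 = S_4(3) = -2
t_q=1/2 is in segment 0 (τ=1/2); S_0(τ)=3205/3392

y_0=0 y_1=3 y_2=2 y_3=0 y_4=5 y_5=-2
S(1/2) = 3205/3392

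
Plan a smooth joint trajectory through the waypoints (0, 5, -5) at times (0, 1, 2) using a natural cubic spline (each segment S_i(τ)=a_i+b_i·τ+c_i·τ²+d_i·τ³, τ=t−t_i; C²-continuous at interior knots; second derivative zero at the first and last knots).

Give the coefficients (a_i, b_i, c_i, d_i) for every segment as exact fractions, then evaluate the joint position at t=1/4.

  seg 0: a=0 b=35/4 c=0 d=-15/4
  seg 1: a=5 b=-5/2 c=-45/4 d=15/4
S(1/4) = 545/256

Δ: Δ0=5, Δ1=-10
row 1: diag=4, rhs=-90; c'=1/4, d'=-45/2
back: M1=-45/2
M: M0=0, M1=-45/2, M2=0
seg 0: a=0, c=M0/2=0, d=(M1−M0)/(6·1)=-15/4, b=Δ0−h0·(2M0+M1)/6=35/4
seg 1: a=5, c=M1/2=-45/4, d=(M2−M1)/(6·1)=15/4, b=Δ1−h1·(2M1+M2)/6=-5/2
t_q=1/4 → seg 0, τ=1/4; S=0+35/4·τ+0·τ²+-15/4·τ³=545/256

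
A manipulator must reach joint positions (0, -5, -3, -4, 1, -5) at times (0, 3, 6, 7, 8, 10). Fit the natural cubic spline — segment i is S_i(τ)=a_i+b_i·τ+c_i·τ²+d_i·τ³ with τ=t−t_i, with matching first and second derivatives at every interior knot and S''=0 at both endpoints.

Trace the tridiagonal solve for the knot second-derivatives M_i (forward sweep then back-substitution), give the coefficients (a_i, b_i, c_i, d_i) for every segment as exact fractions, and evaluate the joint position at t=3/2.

Δ: Δ0=-5/3, Δ1=2/3, Δ2=-1, Δ3=5, Δ4=-3
row 1: diag=12, rhs=14; c'=1/4, d'=7/6
row 2: denom=8−3·1/4=29/4; d'=(-10−3·7/6)/(29/4)=-54/29
row 3: denom=4−1·4/29=112/29; d'=(36−1·-54/29)/(112/29)=549/56
row 4: denom=6−1·29/112=643/112; d'=(-48−1·549/56)/(643/112)=-6474/643
back: M4=-6474/643
back: M3=549/56−29/112·-6474/643=7980/643
back: M2=-54/29−4/29·7980/643=-2298/643
back: M1=7/6−1/4·-2298/643=3974/1929
M: M0=0, M1=3974/1929, M2=-2298/643, M3=7980/643, M4=-6474/643, M5=0
seg 0: a=0, c=M0/2=0, d=(M1−M0)/(6·3)=1987/17361, b=Δ0−h0·(2M0+M1)/6=-1734/643
seg 1: a=-5, c=M1/2=1987/1929, d=(M2−M1)/(6·3)=-5434/17361, b=Δ1−h1·(2M1+M2)/6=253/643
seg 2: a=-3, c=M2/2=-1149/643, d=(M3−M2)/(6·1)=1713/643, b=Δ2−h2·(2M2+M3)/6=-1207/643
seg 3: a=-4, c=M3/2=3990/643, d=(M4−M3)/(6·1)=-2409/643, b=Δ3−h3·(2M3+M4)/6=1634/643
seg 4: a=1, c=M4/2=-3237/643, d=(M5−M4)/(6·2)=1079/1286, b=Δ4−h4·(2M4+M5)/6=2387/643
t_q=3/2 → seg 0, τ=3/2; S=0+-1734/643·τ+0·τ²+1987/17361·τ³=-18821/5144

  seg 0: a=0 b=-1734/643 c=0 d=1987/17361
  seg 1: a=-5 b=253/643 c=1987/1929 d=-5434/17361
  seg 2: a=-3 b=-1207/643 c=-1149/643 d=1713/643
  seg 3: a=-4 b=1634/643 c=3990/643 d=-2409/643
  seg 4: a=1 b=2387/643 c=-3237/643 d=1079/1286
S(3/2) = -18821/5144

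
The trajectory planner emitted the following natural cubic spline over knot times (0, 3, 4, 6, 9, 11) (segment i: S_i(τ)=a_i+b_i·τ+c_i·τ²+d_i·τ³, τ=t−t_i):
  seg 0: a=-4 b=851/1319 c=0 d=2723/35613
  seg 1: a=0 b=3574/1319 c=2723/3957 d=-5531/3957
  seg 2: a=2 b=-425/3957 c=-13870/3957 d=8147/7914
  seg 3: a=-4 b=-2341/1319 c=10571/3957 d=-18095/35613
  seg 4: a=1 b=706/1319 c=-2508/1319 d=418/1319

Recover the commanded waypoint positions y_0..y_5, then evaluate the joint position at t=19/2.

y_0 = S_0(0) = a_0 = -4
y_1 = S_1(0) = a_1 = 0
y_2 = S_2(0) = a_2 = 2
y_3 = S_3(0) = a_3 = -4
y_4 = S_4(0) = a_4 = 1
y_5 = S_4(2) = -3
t_q=19/2 is in segment 4 (τ=1/2); S_4(τ)=4389/5276

y_0=-4 y_1=0 y_2=2 y_3=-4 y_4=1 y_5=-3
S(19/2) = 4389/5276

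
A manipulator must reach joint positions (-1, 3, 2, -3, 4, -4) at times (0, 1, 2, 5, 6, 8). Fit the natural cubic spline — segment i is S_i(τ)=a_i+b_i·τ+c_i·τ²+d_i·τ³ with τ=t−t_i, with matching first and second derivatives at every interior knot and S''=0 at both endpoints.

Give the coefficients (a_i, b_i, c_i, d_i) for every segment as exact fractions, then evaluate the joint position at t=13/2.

  seg 0: a=-1 b=19061/3723 c=0 d=-4169/3723
  seg 1: a=3 b=6554/3723 c=-4169/1241 d=2230/3723
  seg 2: a=2 b=-11770/3723 c=-1939/1241 d=7672/11169
  seg 3: a=-3 b=22376/3723 c=5733/1241 d=-13514/3723
  seg 4: a=4 b=16232/3723 c=-7781/1241 d=7781/7446
S(13/2) = 94179/19856

Δ: Δ0=4, Δ1=-1, Δ2=-5/3, Δ3=7, Δ4=-4
row 1: diag=4, rhs=-30; c'=1/4, d'=-15/2
row 2: denom=8−1·1/4=31/4; d'=(-4−1·-15/2)/(31/4)=14/31
row 3: denom=8−3·12/31=212/31; d'=(52−3·14/31)/(212/31)=785/106
row 4: denom=6−1·31/212=1241/212; d'=(-66−1·785/106)/(1241/212)=-15562/1241
back: M4=-15562/1241
back: M3=785/106−31/212·-15562/1241=11466/1241
back: M2=14/31−12/31·11466/1241=-3878/1241
back: M1=-15/2−1/4·-3878/1241=-8338/1241
M: M0=0, M1=-8338/1241, M2=-3878/1241, M3=11466/1241, M4=-15562/1241, M5=0
seg 0: a=-1, c=M0/2=0, d=(M1−M0)/(6·1)=-4169/3723, b=Δ0−h0·(2M0+M1)/6=19061/3723
seg 1: a=3, c=M1/2=-4169/1241, d=(M2−M1)/(6·1)=2230/3723, b=Δ1−h1·(2M1+M2)/6=6554/3723
seg 2: a=2, c=M2/2=-1939/1241, d=(M3−M2)/(6·3)=7672/11169, b=Δ2−h2·(2M2+M3)/6=-11770/3723
seg 3: a=-3, c=M3/2=5733/1241, d=(M4−M3)/(6·1)=-13514/3723, b=Δ3−h3·(2M3+M4)/6=22376/3723
seg 4: a=4, c=M4/2=-7781/1241, d=(M5−M4)/(6·2)=7781/7446, b=Δ4−h4·(2M4+M5)/6=16232/3723
t_q=13/2 → seg 4, τ=1/2; S=4+16232/3723·τ+-7781/1241·τ²+7781/7446·τ³=94179/19856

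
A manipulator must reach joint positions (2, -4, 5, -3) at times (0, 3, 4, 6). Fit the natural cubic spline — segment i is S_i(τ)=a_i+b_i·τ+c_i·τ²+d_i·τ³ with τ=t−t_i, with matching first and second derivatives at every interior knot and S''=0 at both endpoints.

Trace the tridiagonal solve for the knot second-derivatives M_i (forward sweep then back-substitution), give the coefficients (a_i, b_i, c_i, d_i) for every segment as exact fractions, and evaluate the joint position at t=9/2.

  seg 0: a=2 b=-331/47 c=0 d=79/141
  seg 1: a=-4 b=380/47 c=237/47 d=-194/47
  seg 2: a=5 b=272/47 c=-345/47 d=115/94
S(9/2) = 4671/752

Δ: Δ0=-2, Δ1=9, Δ2=-4
row 1: diag=8, rhs=66; c'=1/8, d'=33/4
row 2: denom=6−1·1/8=47/8; d'=(-78−1·33/4)/(47/8)=-690/47
back: M2=-690/47
back: M1=33/4−1/8·-690/47=474/47
M: M0=0, M1=474/47, M2=-690/47, M3=0
seg 0: a=2, c=M0/2=0, d=(M1−M0)/(6·3)=79/141, b=Δ0−h0·(2M0+M1)/6=-331/47
seg 1: a=-4, c=M1/2=237/47, d=(M2−M1)/(6·1)=-194/47, b=Δ1−h1·(2M1+M2)/6=380/47
seg 2: a=5, c=M2/2=-345/47, d=(M3−M2)/(6·2)=115/94, b=Δ2−h2·(2M2+M3)/6=272/47
t_q=9/2 → seg 2, τ=1/2; S=5+272/47·τ+-345/47·τ²+115/94·τ³=4671/752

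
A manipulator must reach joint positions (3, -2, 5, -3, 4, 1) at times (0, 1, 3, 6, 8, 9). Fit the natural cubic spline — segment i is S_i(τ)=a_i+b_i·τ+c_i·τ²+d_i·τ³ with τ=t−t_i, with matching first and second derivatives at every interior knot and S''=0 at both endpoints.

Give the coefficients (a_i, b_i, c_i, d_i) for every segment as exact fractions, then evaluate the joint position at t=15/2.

  seg 0: a=3 b=-58055/8436 c=0 d=15875/8436
  seg 1: a=-2 b=-5215/4218 c=15875/2812 d=-27647/16872
  seg 2: a=5 b=3547/2109 c=-2943/703 d=52/57
  seg 3: a=-3 b=2521/2109 c=2829/703 d=-24227/16872
  seg 4: a=4 b=257/4218 c=-12911/2812 d=12911/8436
S(15/2) = 135029/44992

Δ: Δ0=-5, Δ1=7/2, Δ2=-8/3, Δ3=7/2, Δ4=-3
row 1: diag=6, rhs=51; c'=1/3, d'=17/2
row 2: denom=10−2·1/3=28/3; d'=(-37−2·17/2)/(28/3)=-81/14
row 3: denom=10−3·9/28=253/28; d'=(37−3·-81/14)/(253/28)=1522/253
row 4: denom=6−2·56/253=1406/253; d'=(-39−2·1522/253)/(1406/253)=-12911/1406
back: M4=-12911/1406
back: M3=1522/253−56/253·-12911/1406=5658/703
back: M2=-81/14−9/28·5658/703=-5886/703
back: M1=17/2−1/3·-5886/703=15875/1406
M: M0=0, M1=15875/1406, M2=-5886/703, M3=5658/703, M4=-12911/1406, M5=0
seg 0: a=3, c=M0/2=0, d=(M1−M0)/(6·1)=15875/8436, b=Δ0−h0·(2M0+M1)/6=-58055/8436
seg 1: a=-2, c=M1/2=15875/2812, d=(M2−M1)/(6·2)=-27647/16872, b=Δ1−h1·(2M1+M2)/6=-5215/4218
seg 2: a=5, c=M2/2=-2943/703, d=(M3−M2)/(6·3)=52/57, b=Δ2−h2·(2M2+M3)/6=3547/2109
seg 3: a=-3, c=M3/2=2829/703, d=(M4−M3)/(6·2)=-24227/16872, b=Δ3−h3·(2M3+M4)/6=2521/2109
seg 4: a=4, c=M4/2=-12911/2812, d=(M5−M4)/(6·1)=12911/8436, b=Δ4−h4·(2M4+M5)/6=257/4218
t_q=15/2 → seg 3, τ=3/2; S=-3+2521/2109·τ+2829/703·τ²+-24227/16872·τ³=135029/44992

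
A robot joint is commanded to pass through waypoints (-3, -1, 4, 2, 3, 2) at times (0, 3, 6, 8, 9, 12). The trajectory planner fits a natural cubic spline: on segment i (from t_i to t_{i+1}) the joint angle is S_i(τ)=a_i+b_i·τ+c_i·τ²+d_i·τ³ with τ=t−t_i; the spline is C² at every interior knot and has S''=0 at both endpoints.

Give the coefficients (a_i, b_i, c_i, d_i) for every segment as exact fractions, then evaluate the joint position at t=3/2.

  seg 0: a=-3 b=52/537 c=0 d=34/537
  seg 1: a=-1 b=970/537 c=102/179 d=-331/1611
  seg 2: a=4 b=-173/537 c=-229/179 d=505/1074
  seg 3: a=2 b=109/537 c=276/179 d=-400/537
  seg 4: a=3 b=565/537 c=-124/179 d=124/1611
S(3/2) = -1891/716

Δ: Δ0=2/3, Δ1=5/3, Δ2=-1, Δ3=1, Δ4=-1/3
row 1: diag=12, rhs=6; c'=1/4, d'=1/2
row 2: denom=10−3·1/4=37/4; d'=(-16−3·1/2)/(37/4)=-70/37
row 3: denom=6−2·8/37=206/37; d'=(12−2·-70/37)/(206/37)=292/103
row 4: denom=8−1·37/206=1611/206; d'=(-8−1·292/103)/(1611/206)=-248/179
back: M4=-248/179
back: M3=292/103−37/206·-248/179=552/179
back: M2=-70/37−8/37·552/179=-458/179
back: M1=1/2−1/4·-458/179=204/179
M: M0=0, M1=204/179, M2=-458/179, M3=552/179, M4=-248/179, M5=0
seg 0: a=-3, c=M0/2=0, d=(M1−M0)/(6·3)=34/537, b=Δ0−h0·(2M0+M1)/6=52/537
seg 1: a=-1, c=M1/2=102/179, d=(M2−M1)/(6·3)=-331/1611, b=Δ1−h1·(2M1+M2)/6=970/537
seg 2: a=4, c=M2/2=-229/179, d=(M3−M2)/(6·2)=505/1074, b=Δ2−h2·(2M2+M3)/6=-173/537
seg 3: a=2, c=M3/2=276/179, d=(M4−M3)/(6·1)=-400/537, b=Δ3−h3·(2M3+M4)/6=109/537
seg 4: a=3, c=M4/2=-124/179, d=(M5−M4)/(6·3)=124/1611, b=Δ4−h4·(2M4+M5)/6=565/537
t_q=3/2 → seg 0, τ=3/2; S=-3+52/537·τ+0·τ²+34/537·τ³=-1891/716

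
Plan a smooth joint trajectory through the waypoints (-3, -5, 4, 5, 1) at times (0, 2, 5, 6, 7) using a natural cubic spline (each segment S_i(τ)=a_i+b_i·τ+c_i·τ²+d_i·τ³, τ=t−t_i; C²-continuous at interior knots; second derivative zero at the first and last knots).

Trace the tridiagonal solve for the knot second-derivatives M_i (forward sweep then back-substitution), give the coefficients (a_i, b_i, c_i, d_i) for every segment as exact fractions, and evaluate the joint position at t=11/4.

  seg 0: a=-3 b=-270/137 c=0 d=133/548
  seg 1: a=-5 b=129/137 c=399/274 d=-211/822
  seg 2: a=4 b=753/274 c=-117/137 d=-245/274
  seg 3: a=5 b=-225/137 c=-969/274 d=323/274
S(11/4) = -62831/17536

Δ: Δ0=-1, Δ1=3, Δ2=1, Δ3=-4
row 1: diag=10, rhs=24; c'=3/10, d'=12/5
row 2: denom=8−3·3/10=71/10; d'=(-12−3·12/5)/(71/10)=-192/71
row 3: denom=4−1·10/71=274/71; d'=(-30−1·-192/71)/(274/71)=-969/137
back: M3=-969/137
back: M2=-192/71−10/71·-969/137=-234/137
back: M1=12/5−3/10·-234/137=399/137
M: M0=0, M1=399/137, M2=-234/137, M3=-969/137, M4=0
seg 0: a=-3, c=M0/2=0, d=(M1−M0)/(6·2)=133/548, b=Δ0−h0·(2M0+M1)/6=-270/137
seg 1: a=-5, c=M1/2=399/274, d=(M2−M1)/(6·3)=-211/822, b=Δ1−h1·(2M1+M2)/6=129/137
seg 2: a=4, c=M2/2=-117/137, d=(M3−M2)/(6·1)=-245/274, b=Δ2−h2·(2M2+M3)/6=753/274
seg 3: a=5, c=M3/2=-969/274, d=(M4−M3)/(6·1)=323/274, b=Δ3−h3·(2M3+M4)/6=-225/137
t_q=11/4 → seg 1, τ=3/4; S=-5+129/137·τ+399/274·τ²+-211/822·τ³=-62831/17536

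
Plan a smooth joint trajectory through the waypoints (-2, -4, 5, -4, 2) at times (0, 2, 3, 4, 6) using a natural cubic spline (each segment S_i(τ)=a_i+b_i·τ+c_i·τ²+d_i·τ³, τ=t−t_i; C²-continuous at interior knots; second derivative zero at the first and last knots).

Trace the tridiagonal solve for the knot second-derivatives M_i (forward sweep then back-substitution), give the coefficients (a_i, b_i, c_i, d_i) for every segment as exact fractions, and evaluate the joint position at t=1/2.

Δ: Δ0=-1, Δ1=9, Δ2=-9, Δ3=3
row 1: diag=6, rhs=60; c'=1/6, d'=10
row 2: denom=4−1·1/6=23/6; d'=(-108−1·10)/(23/6)=-708/23
row 3: denom=6−1·6/23=132/23; d'=(72−1·-708/23)/(132/23)=197/11
back: M3=197/11
back: M2=-708/23−6/23·197/11=-390/11
back: M1=10−1/6·-390/11=175/11
M: M0=0, M1=175/11, M2=-390/11, M3=197/11, M4=0
seg 0: a=-2, c=M0/2=0, d=(M1−M0)/(6·2)=175/132, b=Δ0−h0·(2M0+M1)/6=-208/33
seg 1: a=-4, c=M1/2=175/22, d=(M2−M1)/(6·1)=-565/66, b=Δ1−h1·(2M1+M2)/6=317/33
seg 2: a=5, c=M2/2=-195/11, d=(M3−M2)/(6·1)=587/66, b=Δ2−h2·(2M2+M3)/6=-1/6
seg 3: a=-4, c=M3/2=197/22, d=(M4−M3)/(6·2)=-197/132, b=Δ3−h3·(2M3+M4)/6=-295/33
t_q=1/2 → seg 0, τ=1/2; S=-2+-208/33·τ+0·τ²+175/132·τ³=-1755/352

  seg 0: a=-2 b=-208/33 c=0 d=175/132
  seg 1: a=-4 b=317/33 c=175/22 d=-565/66
  seg 2: a=5 b=-1/6 c=-195/11 d=587/66
  seg 3: a=-4 b=-295/33 c=197/22 d=-197/132
S(1/2) = -1755/352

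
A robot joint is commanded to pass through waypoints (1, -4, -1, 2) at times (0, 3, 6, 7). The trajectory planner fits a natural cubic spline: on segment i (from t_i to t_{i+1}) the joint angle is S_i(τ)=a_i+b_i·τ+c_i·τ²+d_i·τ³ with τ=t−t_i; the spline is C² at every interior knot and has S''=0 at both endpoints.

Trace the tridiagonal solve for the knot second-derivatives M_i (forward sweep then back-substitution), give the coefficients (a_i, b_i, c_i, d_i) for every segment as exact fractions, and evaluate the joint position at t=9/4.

  seg 0: a=1 b=-191/87 c=0 d=46/783
  seg 1: a=-4 b=-53/87 c=46/87 d=2/783
  seg 2: a=-1 b=229/87 c=16/29 d=-16/87
S(9/4) = -3035/928

Δ: Δ0=-5/3, Δ1=1, Δ2=3
row 1: diag=12, rhs=16; c'=1/4, d'=4/3
row 2: denom=8−3·1/4=29/4; d'=(12−3·4/3)/(29/4)=32/29
back: M2=32/29
back: M1=4/3−1/4·32/29=92/87
M: M0=0, M1=92/87, M2=32/29, M3=0
seg 0: a=1, c=M0/2=0, d=(M1−M0)/(6·3)=46/783, b=Δ0−h0·(2M0+M1)/6=-191/87
seg 1: a=-4, c=M1/2=46/87, d=(M2−M1)/(6·3)=2/783, b=Δ1−h1·(2M1+M2)/6=-53/87
seg 2: a=-1, c=M2/2=16/29, d=(M3−M2)/(6·1)=-16/87, b=Δ2−h2·(2M2+M3)/6=229/87
t_q=9/4 → seg 0, τ=9/4; S=1+-191/87·τ+0·τ²+46/783·τ³=-3035/928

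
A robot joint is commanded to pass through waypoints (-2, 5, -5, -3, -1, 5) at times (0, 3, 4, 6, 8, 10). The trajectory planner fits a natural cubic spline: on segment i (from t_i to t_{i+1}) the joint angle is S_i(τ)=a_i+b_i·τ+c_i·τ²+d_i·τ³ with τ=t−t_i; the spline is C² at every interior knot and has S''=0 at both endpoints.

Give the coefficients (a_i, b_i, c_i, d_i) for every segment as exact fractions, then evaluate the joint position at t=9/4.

  seg 0: a=-2 b=15092/1923 c=0 d=-3535/5769
  seg 1: a=5 b=-16723/1923 c=-3535/641 d=8098/1923
  seg 2: a=-5 b=-13639/1923 c=4563/641 d=-2954/1923
  seg 3: a=-3 b=5669/1923 c=-1345/641 d=1081/1923
  seg 4: a=-1 b=2501/1923 c=817/641 d=-817/3846
S(9/4) = 356033/41024

Δ: Δ0=7/3, Δ1=-10, Δ2=1, Δ3=1, Δ4=3
row 1: diag=8, rhs=-74; c'=1/8, d'=-37/4
row 2: denom=6−1·1/8=47/8; d'=(66−1·-37/4)/(47/8)=602/47
row 3: denom=8−2·16/47=344/47; d'=(0−2·602/47)/(344/47)=-7/2
row 4: denom=8−2·47/172=641/86; d'=(12−2·-7/2)/(641/86)=1634/641
back: M4=1634/641
back: M3=-7/2−47/172·1634/641=-2690/641
back: M2=602/47−16/47·-2690/641=9126/641
back: M1=-37/4−1/8·9126/641=-7070/641
M: M0=0, M1=-7070/641, M2=9126/641, M3=-2690/641, M4=1634/641, M5=0
seg 0: a=-2, c=M0/2=0, d=(M1−M0)/(6·3)=-3535/5769, b=Δ0−h0·(2M0+M1)/6=15092/1923
seg 1: a=5, c=M1/2=-3535/641, d=(M2−M1)/(6·1)=8098/1923, b=Δ1−h1·(2M1+M2)/6=-16723/1923
seg 2: a=-5, c=M2/2=4563/641, d=(M3−M2)/(6·2)=-2954/1923, b=Δ2−h2·(2M2+M3)/6=-13639/1923
seg 3: a=-3, c=M3/2=-1345/641, d=(M4−M3)/(6·2)=1081/1923, b=Δ3−h3·(2M3+M4)/6=5669/1923
seg 4: a=-1, c=M4/2=817/641, d=(M5−M4)/(6·2)=-817/3846, b=Δ4−h4·(2M4+M5)/6=2501/1923
t_q=9/4 → seg 0, τ=9/4; S=-2+15092/1923·τ+0·τ²+-3535/5769·τ³=356033/41024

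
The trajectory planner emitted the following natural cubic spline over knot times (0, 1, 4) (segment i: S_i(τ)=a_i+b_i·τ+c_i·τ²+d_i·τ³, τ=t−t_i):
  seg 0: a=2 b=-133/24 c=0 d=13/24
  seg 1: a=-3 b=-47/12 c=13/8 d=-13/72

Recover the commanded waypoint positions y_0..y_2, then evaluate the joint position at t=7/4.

y_0 = S_0(0) = a_0 = 2
y_1 = S_1(0) = a_1 = -3
y_2 = S_1(3) = -5
t_q=7/4 is in segment 1 (τ=3/4); S_1(τ)=-2611/512

y_0=2 y_1=-3 y_2=-5
S(7/4) = -2611/512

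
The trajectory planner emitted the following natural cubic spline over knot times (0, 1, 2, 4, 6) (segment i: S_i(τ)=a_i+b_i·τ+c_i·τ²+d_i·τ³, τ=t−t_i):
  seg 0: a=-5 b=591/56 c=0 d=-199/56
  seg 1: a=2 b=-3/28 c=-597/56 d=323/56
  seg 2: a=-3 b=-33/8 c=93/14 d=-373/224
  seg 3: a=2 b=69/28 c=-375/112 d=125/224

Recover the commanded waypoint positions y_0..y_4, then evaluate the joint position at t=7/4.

y_0=-5 y_1=2 y_2=-3 y_3=2 y_4=-2
S(7/4) = -5891/3584

y_0 = S_0(0) = a_0 = -5
y_1 = S_1(0) = a_1 = 2
y_2 = S_2(0) = a_2 = -3
y_3 = S_3(0) = a_3 = 2
y_4 = S_3(2) = -2
t_q=7/4 is in segment 1 (τ=3/4); S_1(τ)=-5891/3584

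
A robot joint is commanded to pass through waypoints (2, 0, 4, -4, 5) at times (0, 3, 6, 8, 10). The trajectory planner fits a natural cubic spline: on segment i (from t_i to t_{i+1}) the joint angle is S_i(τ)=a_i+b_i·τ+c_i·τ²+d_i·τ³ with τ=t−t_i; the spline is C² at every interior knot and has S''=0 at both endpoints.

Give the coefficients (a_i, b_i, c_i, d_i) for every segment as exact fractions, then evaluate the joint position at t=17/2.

  seg 0: a=2 b=-1553/840 c=0 d=331/2520
  seg 1: a=0 b=713/420 c=331/280 d=-73/168
  seg 2: a=4 b=-353/120 c=-191/70 d=739/672
  seg 3: a=-4 b=-277/420 c=2167/560 d=-2167/3360
S(17/2) = -4407/1280

Δ: Δ0=-2/3, Δ1=4/3, Δ2=-4, Δ3=9/2
row 1: diag=12, rhs=12; c'=1/4, d'=1
row 2: denom=10−3·1/4=37/4; d'=(-32−3·1)/(37/4)=-140/37
row 3: denom=8−2·8/37=280/37; d'=(51−2·-140/37)/(280/37)=2167/280
back: M3=2167/280
back: M2=-140/37−8/37·2167/280=-191/35
back: M1=1−1/4·-191/35=331/140
M: M0=0, M1=331/140, M2=-191/35, M3=2167/280, M4=0
seg 0: a=2, c=M0/2=0, d=(M1−M0)/(6·3)=331/2520, b=Δ0−h0·(2M0+M1)/6=-1553/840
seg 1: a=0, c=M1/2=331/280, d=(M2−M1)/(6·3)=-73/168, b=Δ1−h1·(2M1+M2)/6=713/420
seg 2: a=4, c=M2/2=-191/70, d=(M3−M2)/(6·2)=739/672, b=Δ2−h2·(2M2+M3)/6=-353/120
seg 3: a=-4, c=M3/2=2167/560, d=(M4−M3)/(6·2)=-2167/3360, b=Δ3−h3·(2M3+M4)/6=-277/420
t_q=17/2 → seg 3, τ=1/2; S=-4+-277/420·τ+2167/560·τ²+-2167/3360·τ³=-4407/1280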